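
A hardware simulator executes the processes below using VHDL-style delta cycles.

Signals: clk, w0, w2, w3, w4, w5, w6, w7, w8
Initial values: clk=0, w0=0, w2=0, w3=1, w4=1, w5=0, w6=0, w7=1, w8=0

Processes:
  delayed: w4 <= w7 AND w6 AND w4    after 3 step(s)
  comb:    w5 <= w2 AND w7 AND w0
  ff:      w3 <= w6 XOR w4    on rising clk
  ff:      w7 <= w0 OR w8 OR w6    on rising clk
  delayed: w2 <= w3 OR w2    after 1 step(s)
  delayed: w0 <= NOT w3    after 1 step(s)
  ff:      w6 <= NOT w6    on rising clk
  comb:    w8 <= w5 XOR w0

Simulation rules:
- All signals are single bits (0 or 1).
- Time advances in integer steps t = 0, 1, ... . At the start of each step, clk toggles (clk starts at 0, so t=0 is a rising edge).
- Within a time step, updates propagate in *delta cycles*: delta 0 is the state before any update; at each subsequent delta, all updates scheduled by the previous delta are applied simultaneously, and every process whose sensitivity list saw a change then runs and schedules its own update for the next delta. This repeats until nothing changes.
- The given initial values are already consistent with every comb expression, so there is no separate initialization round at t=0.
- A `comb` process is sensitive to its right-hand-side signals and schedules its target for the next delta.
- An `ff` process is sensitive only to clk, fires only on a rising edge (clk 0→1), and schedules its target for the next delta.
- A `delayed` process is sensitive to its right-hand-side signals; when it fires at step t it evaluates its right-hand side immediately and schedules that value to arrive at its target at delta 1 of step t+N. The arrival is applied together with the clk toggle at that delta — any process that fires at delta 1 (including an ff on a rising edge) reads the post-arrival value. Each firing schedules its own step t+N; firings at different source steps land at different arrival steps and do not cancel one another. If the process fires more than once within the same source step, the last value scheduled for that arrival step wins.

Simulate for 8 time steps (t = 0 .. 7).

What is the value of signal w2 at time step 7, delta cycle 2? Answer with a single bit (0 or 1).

t0.Δ0 w5=0 w8=0 w6=0 w4=1 w7=1 w0=0 w2=0 clk=0 w3=1
t0.Δ1 w5=0 w8=0 w6=0 w4=1 w7=1 w0=0 w2=0 clk=1 w3=1
t0.Δ2 w5=0 w8=0 w6=1 w4=1 w7=0 w0=0 w2=0 clk=1 w3=1
t1.Δ0 w5=0 w8=0 w6=1 w4=1 w7=0 w0=0 w2=0 clk=1 w3=1
t1.Δ1 w5=0 w8=0 w6=1 w4=1 w7=0 w0=0 w2=0 clk=0 w3=1
t2.Δ0 w5=0 w8=0 w6=1 w4=1 w7=0 w0=0 w2=0 clk=0 w3=1
t2.Δ1 w5=0 w8=0 w6=1 w4=1 w7=0 w0=0 w2=0 clk=1 w3=1
t2.Δ2 w5=0 w8=0 w6=0 w4=1 w7=1 w0=0 w2=0 clk=1 w3=0
t3.Δ0 w5=0 w8=0 w6=0 w4=1 w7=1 w0=0 w2=0 clk=1 w3=0
t3.Δ1 w5=0 w8=0 w6=0 w4=0 w7=1 w0=1 w2=0 clk=0 w3=0
t3.Δ2 w5=0 w8=1 w6=0 w4=0 w7=1 w0=1 w2=0 clk=0 w3=0
t4.Δ0 w5=0 w8=1 w6=0 w4=0 w7=1 w0=1 w2=0 clk=0 w3=0
t4.Δ1 w5=0 w8=1 w6=0 w4=0 w7=1 w0=1 w2=0 clk=1 w3=0
t4.Δ2 w5=0 w8=1 w6=1 w4=0 w7=1 w0=1 w2=0 clk=1 w3=0
t5.Δ0 w5=0 w8=1 w6=1 w4=0 w7=1 w0=1 w2=0 clk=1 w3=0
t5.Δ1 w5=0 w8=1 w6=1 w4=0 w7=1 w0=1 w2=0 clk=0 w3=0
t6.Δ0 w5=0 w8=1 w6=1 w4=0 w7=1 w0=1 w2=0 clk=0 w3=0
t6.Δ1 w5=0 w8=1 w6=1 w4=0 w7=1 w0=1 w2=0 clk=1 w3=0
t6.Δ2 w5=0 w8=1 w6=0 w4=0 w7=1 w0=1 w2=0 clk=1 w3=1
t7.Δ0 w5=0 w8=1 w6=0 w4=0 w7=1 w0=1 w2=0 clk=1 w3=1
t7.Δ1 w5=0 w8=1 w6=0 w4=0 w7=1 w0=0 w2=1 clk=0 w3=1
t7.Δ2 w5=0 w8=0 w6=0 w4=0 w7=1 w0=0 w2=1 clk=0 w3=1

1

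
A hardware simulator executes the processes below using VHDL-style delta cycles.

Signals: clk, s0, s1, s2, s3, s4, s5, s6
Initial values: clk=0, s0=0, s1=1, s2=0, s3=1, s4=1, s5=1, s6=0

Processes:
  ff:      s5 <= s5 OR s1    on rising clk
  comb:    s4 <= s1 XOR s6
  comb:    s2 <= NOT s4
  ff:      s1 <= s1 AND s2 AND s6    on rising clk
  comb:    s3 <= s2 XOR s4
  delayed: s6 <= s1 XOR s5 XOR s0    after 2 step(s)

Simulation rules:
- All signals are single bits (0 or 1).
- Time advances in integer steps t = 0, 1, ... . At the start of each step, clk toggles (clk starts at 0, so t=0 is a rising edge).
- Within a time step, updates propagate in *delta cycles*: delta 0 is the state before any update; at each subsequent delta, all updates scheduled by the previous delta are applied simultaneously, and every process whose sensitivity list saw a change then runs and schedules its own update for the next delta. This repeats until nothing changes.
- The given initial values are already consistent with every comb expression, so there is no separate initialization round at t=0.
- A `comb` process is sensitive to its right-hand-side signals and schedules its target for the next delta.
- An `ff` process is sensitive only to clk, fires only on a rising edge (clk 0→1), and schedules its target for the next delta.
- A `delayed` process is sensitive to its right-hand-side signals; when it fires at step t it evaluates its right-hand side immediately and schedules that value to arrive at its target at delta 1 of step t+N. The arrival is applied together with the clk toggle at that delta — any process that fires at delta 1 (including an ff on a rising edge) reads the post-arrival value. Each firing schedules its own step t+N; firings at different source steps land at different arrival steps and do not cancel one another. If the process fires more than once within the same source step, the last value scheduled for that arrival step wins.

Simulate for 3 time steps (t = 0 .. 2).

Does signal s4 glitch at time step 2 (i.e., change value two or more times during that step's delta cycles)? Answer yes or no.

no

t=0 Δ0: s2=0 s1=1 s4=1 s3=1 s6=0 s5=1 clk=0 s0=0
  Δ1: clk:0→1
  Δ2: s1:1→0
  Δ3: s4:1→0
  Δ4: s2:0→1, s3:1→0
  Δ5: s3:0→1
  (5Δ to stable)
t=1 Δ0: s2=1 s1=0 s4=0 s3=1 s6=0 s5=1 clk=1 s0=0
  Δ1: clk:1→0
  (1Δ to stable)
t=2 Δ0: s2=1 s1=0 s4=0 s3=1 s6=0 s5=1 clk=0 s0=0
  Δ1: s6:0→1, clk:0→1
  Δ2: s4:0→1
  Δ3: s2:1→0, s3:1→0
  Δ4: s3:0→1
  (4Δ to stable)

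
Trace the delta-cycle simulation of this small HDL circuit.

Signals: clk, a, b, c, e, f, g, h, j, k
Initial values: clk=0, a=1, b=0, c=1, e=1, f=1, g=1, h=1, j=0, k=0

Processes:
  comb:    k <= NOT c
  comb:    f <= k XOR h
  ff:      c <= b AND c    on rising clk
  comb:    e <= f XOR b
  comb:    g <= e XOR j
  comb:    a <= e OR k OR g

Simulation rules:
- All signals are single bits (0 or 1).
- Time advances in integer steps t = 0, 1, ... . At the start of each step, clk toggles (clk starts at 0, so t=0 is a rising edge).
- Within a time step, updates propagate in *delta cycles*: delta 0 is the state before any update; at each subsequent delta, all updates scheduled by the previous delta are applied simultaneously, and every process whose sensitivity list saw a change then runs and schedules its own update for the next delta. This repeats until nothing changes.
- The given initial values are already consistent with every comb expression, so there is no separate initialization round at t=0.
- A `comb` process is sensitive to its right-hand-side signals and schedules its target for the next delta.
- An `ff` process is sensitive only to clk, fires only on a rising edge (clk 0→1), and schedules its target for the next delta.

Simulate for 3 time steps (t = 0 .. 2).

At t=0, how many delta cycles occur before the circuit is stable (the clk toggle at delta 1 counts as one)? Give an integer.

6

[bits: a,j,c,e,k,clk,b,h,g,f]
t=0: Δ0=1011000111 Δ1=1011010111 Δ2=1001010111 Δ3=1001110111 Δ4=1001110110 Δ5=1000110110 Δ6=1000110100 | 6Δ
t=1: Δ0=1000110100 Δ1=1000100100 | 1Δ
t=2: Δ0=1000100100 Δ1=1000110100 | 1Δ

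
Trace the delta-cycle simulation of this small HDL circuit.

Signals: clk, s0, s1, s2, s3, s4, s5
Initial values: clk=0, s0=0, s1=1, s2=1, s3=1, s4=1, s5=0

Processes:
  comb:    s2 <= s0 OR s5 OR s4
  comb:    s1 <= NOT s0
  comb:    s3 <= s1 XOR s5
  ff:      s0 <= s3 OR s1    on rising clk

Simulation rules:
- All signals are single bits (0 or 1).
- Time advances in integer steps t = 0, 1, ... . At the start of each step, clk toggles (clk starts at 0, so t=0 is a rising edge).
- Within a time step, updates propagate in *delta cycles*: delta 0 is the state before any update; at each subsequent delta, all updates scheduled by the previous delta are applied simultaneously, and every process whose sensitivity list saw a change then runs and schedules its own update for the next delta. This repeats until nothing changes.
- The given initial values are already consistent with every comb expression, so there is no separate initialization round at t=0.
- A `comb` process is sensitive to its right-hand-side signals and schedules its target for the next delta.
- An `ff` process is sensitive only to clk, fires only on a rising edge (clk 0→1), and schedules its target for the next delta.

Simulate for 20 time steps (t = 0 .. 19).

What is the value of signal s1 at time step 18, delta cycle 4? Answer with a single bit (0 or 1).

1

[bits: s4,s2,s5,s3,s1,clk,s0]
t=0: Δ0=1101100 Δ1=1101110 Δ2=1101111 Δ3=1101011 Δ4=1100011 | 4Δ
t=1: Δ0=1100011 Δ1=1100001 | 1Δ
t=2: Δ0=1100001 Δ1=1100011 Δ2=1100010 Δ3=1100110 Δ4=1101110 | 4Δ
t=3: Δ0=1101110 Δ1=1101100 | 1Δ
t=4: Δ0=1101100 Δ1=1101110 Δ2=1101111 Δ3=1101011 Δ4=1100011 | 4Δ
t=5: Δ0=1100011 Δ1=1100001 | 1Δ
t=6: Δ0=1100001 Δ1=1100011 Δ2=1100010 Δ3=1100110 Δ4=1101110 | 4Δ
t=7: Δ0=1101110 Δ1=1101100 | 1Δ
t=8: Δ0=1101100 Δ1=1101110 Δ2=1101111 Δ3=1101011 Δ4=1100011 | 4Δ
t=9: Δ0=1100011 Δ1=1100001 | 1Δ
t=10: Δ0=1100001 Δ1=1100011 Δ2=1100010 Δ3=1100110 Δ4=1101110 | 4Δ
t=11: Δ0=1101110 Δ1=1101100 | 1Δ
t=12: Δ0=1101100 Δ1=1101110 Δ2=1101111 Δ3=1101011 Δ4=1100011 | 4Δ
t=13: Δ0=1100011 Δ1=1100001 | 1Δ
t=14: Δ0=1100001 Δ1=1100011 Δ2=1100010 Δ3=1100110 Δ4=1101110 | 4Δ
t=15: Δ0=1101110 Δ1=1101100 | 1Δ
t=16: Δ0=1101100 Δ1=1101110 Δ2=1101111 Δ3=1101011 Δ4=1100011 | 4Δ
t=17: Δ0=1100011 Δ1=1100001 | 1Δ
t=18: Δ0=1100001 Δ1=1100011 Δ2=1100010 Δ3=1100110 Δ4=1101110 | 4Δ
t=19: Δ0=1101110 Δ1=1101100 | 1Δ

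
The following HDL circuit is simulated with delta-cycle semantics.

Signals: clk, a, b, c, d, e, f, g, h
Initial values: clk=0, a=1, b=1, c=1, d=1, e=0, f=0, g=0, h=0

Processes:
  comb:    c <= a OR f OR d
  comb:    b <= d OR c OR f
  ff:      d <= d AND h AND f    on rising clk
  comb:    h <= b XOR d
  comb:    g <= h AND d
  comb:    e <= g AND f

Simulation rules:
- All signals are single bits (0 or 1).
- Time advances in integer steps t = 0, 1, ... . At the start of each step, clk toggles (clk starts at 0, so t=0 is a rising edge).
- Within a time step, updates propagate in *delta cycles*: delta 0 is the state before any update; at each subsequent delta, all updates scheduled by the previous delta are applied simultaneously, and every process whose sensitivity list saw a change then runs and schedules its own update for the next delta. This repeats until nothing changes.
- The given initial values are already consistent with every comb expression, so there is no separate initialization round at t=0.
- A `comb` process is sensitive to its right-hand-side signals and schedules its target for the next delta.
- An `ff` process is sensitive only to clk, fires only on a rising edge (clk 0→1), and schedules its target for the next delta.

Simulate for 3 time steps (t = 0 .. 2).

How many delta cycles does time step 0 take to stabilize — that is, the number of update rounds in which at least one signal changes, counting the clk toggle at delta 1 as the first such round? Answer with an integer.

t=0 Δ0: clk=0 a=1 h=0 e=0 d=1 g=0 f=0 c=1 b=1
  Δ1: clk:0→1
  Δ2: d:1→0
  Δ3: h:0→1
  (3Δ to stable)
t=1 Δ0: clk=1 a=1 h=1 e=0 d=0 g=0 f=0 c=1 b=1
  Δ1: clk:1→0
  (1Δ to stable)
t=2 Δ0: clk=0 a=1 h=1 e=0 d=0 g=0 f=0 c=1 b=1
  Δ1: clk:0→1
  (1Δ to stable)

3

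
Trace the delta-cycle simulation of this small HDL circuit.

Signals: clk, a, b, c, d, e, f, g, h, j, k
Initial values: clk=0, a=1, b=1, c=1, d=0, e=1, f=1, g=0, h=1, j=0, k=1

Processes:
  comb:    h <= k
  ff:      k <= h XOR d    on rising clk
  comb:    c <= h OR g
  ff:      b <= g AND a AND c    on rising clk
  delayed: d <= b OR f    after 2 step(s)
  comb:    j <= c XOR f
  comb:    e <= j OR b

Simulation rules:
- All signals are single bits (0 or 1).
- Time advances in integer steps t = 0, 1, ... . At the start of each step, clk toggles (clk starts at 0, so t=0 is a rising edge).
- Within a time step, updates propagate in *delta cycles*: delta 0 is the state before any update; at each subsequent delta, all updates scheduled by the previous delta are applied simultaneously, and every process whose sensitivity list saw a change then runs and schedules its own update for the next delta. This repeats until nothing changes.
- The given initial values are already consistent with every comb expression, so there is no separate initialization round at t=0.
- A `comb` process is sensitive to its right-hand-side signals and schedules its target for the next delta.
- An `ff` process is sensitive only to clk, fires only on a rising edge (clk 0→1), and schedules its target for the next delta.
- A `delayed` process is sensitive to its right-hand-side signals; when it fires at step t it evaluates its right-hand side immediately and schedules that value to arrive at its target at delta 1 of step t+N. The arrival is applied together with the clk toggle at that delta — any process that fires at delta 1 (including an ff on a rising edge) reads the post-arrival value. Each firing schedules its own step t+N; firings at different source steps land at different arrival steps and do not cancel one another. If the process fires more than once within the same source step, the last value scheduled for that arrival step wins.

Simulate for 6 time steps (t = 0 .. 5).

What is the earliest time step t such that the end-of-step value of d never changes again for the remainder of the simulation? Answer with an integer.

t0.Δ0 a=1 b=1 c=1 d=0 h=1 f=1 clk=0 j=0 g=0 k=1 e=1
t0.Δ1 a=1 b=1 c=1 d=0 h=1 f=1 clk=1 j=0 g=0 k=1 e=1
t0.Δ2 a=1 b=0 c=1 d=0 h=1 f=1 clk=1 j=0 g=0 k=1 e=1
t0.Δ3 a=1 b=0 c=1 d=0 h=1 f=1 clk=1 j=0 g=0 k=1 e=0
t1.Δ0 a=1 b=0 c=1 d=0 h=1 f=1 clk=1 j=0 g=0 k=1 e=0
t1.Δ1 a=1 b=0 c=1 d=0 h=1 f=1 clk=0 j=0 g=0 k=1 e=0
t2.Δ0 a=1 b=0 c=1 d=0 h=1 f=1 clk=0 j=0 g=0 k=1 e=0
t2.Δ1 a=1 b=0 c=1 d=1 h=1 f=1 clk=1 j=0 g=0 k=1 e=0
t2.Δ2 a=1 b=0 c=1 d=1 h=1 f=1 clk=1 j=0 g=0 k=0 e=0
t2.Δ3 a=1 b=0 c=1 d=1 h=0 f=1 clk=1 j=0 g=0 k=0 e=0
t2.Δ4 a=1 b=0 c=0 d=1 h=0 f=1 clk=1 j=0 g=0 k=0 e=0
t2.Δ5 a=1 b=0 c=0 d=1 h=0 f=1 clk=1 j=1 g=0 k=0 e=0
t2.Δ6 a=1 b=0 c=0 d=1 h=0 f=1 clk=1 j=1 g=0 k=0 e=1
t3.Δ0 a=1 b=0 c=0 d=1 h=0 f=1 clk=1 j=1 g=0 k=0 e=1
t3.Δ1 a=1 b=0 c=0 d=1 h=0 f=1 clk=0 j=1 g=0 k=0 e=1
t4.Δ0 a=1 b=0 c=0 d=1 h=0 f=1 clk=0 j=1 g=0 k=0 e=1
t4.Δ1 a=1 b=0 c=0 d=1 h=0 f=1 clk=1 j=1 g=0 k=0 e=1
t4.Δ2 a=1 b=0 c=0 d=1 h=0 f=1 clk=1 j=1 g=0 k=1 e=1
t4.Δ3 a=1 b=0 c=0 d=1 h=1 f=1 clk=1 j=1 g=0 k=1 e=1
t4.Δ4 a=1 b=0 c=1 d=1 h=1 f=1 clk=1 j=1 g=0 k=1 e=1
t4.Δ5 a=1 b=0 c=1 d=1 h=1 f=1 clk=1 j=0 g=0 k=1 e=1
t4.Δ6 a=1 b=0 c=1 d=1 h=1 f=1 clk=1 j=0 g=0 k=1 e=0
t5.Δ0 a=1 b=0 c=1 d=1 h=1 f=1 clk=1 j=0 g=0 k=1 e=0
t5.Δ1 a=1 b=0 c=1 d=1 h=1 f=1 clk=0 j=0 g=0 k=1 e=0

2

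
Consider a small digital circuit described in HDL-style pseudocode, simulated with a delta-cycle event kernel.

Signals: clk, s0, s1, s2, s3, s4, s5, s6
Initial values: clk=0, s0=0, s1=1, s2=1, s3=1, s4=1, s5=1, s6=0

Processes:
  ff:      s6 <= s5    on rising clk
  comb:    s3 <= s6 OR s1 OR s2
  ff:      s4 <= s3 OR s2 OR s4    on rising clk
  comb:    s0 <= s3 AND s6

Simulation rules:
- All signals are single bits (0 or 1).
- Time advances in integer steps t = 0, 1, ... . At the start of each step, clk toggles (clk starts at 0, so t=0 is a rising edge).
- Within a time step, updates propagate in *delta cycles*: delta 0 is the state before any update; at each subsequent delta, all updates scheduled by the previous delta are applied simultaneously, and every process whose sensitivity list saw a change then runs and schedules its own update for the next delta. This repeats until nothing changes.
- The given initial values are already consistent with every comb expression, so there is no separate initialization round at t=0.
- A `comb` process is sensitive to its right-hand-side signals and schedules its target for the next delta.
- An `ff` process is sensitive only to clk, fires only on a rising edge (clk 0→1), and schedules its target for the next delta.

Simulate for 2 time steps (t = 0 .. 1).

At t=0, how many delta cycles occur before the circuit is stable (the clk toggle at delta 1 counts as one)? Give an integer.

3

t0.Δ0 s3=1 s1=1 s0=0 s4=1 s6=0 s5=1 clk=0 s2=1
t0.Δ1 s3=1 s1=1 s0=0 s4=1 s6=0 s5=1 clk=1 s2=1
t0.Δ2 s3=1 s1=1 s0=0 s4=1 s6=1 s5=1 clk=1 s2=1
t0.Δ3 s3=1 s1=1 s0=1 s4=1 s6=1 s5=1 clk=1 s2=1
t1.Δ0 s3=1 s1=1 s0=1 s4=1 s6=1 s5=1 clk=1 s2=1
t1.Δ1 s3=1 s1=1 s0=1 s4=1 s6=1 s5=1 clk=0 s2=1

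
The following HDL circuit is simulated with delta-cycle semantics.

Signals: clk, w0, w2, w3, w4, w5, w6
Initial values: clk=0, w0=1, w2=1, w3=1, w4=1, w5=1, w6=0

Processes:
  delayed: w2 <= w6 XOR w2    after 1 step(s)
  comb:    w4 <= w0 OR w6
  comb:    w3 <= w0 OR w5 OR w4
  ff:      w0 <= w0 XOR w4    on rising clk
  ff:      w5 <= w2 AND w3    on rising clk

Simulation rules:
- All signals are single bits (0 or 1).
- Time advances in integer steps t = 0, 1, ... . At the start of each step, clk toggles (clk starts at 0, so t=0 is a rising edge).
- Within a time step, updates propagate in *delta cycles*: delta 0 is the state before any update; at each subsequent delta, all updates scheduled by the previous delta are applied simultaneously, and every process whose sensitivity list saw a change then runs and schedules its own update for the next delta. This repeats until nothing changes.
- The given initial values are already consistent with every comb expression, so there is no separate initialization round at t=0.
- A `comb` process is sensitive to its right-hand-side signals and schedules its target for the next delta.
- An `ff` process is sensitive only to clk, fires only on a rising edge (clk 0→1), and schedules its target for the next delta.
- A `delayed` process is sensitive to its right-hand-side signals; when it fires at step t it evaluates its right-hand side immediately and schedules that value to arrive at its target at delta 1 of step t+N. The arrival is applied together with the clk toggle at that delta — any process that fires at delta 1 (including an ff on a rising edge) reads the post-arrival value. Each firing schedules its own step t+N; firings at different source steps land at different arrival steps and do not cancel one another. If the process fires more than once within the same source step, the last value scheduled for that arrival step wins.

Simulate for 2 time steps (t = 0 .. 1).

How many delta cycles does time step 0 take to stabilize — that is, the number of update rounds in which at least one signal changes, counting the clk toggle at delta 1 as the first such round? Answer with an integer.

t0.Δ0 w2=1 clk=0 w5=1 w0=1 w6=0 w3=1 w4=1
t0.Δ1 w2=1 clk=1 w5=1 w0=1 w6=0 w3=1 w4=1
t0.Δ2 w2=1 clk=1 w5=1 w0=0 w6=0 w3=1 w4=1
t0.Δ3 w2=1 clk=1 w5=1 w0=0 w6=0 w3=1 w4=0
t1.Δ0 w2=1 clk=1 w5=1 w0=0 w6=0 w3=1 w4=0
t1.Δ1 w2=1 clk=0 w5=1 w0=0 w6=0 w3=1 w4=0

3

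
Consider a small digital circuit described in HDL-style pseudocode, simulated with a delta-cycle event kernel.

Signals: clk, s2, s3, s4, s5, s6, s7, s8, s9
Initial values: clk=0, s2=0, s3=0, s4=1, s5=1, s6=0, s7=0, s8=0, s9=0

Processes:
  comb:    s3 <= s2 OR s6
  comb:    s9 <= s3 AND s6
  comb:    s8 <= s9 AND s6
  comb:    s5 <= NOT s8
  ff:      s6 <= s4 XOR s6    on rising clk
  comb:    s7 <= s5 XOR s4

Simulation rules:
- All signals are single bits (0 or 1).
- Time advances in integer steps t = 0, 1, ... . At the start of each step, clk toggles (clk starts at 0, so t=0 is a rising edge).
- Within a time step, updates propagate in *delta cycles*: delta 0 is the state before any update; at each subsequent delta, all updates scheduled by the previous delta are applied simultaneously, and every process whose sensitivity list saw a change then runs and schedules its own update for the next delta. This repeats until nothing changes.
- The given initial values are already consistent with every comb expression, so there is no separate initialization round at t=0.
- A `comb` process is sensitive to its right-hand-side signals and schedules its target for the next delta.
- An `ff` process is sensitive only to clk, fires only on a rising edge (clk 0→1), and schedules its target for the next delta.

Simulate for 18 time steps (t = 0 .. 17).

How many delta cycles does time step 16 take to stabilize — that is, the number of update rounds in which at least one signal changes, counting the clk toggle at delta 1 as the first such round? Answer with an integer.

t=0 Δ0: s5=1 s9=0 s7=0 s8=0 s2=0 s3=0 s4=1 s6=0 clk=0
  Δ1: clk:0→1
  Δ2: s6:0→1
  Δ3: s3:0→1
  Δ4: s9:0→1
  Δ5: s8:0→1
  Δ6: s5:1→0
  Δ7: s7:0→1
  (7Δ to stable)
t=1 Δ0: s5=0 s9=1 s7=1 s8=1 s2=0 s3=1 s4=1 s6=1 clk=1
  Δ1: clk:1→0
  (1Δ to stable)
t=2 Δ0: s5=0 s9=1 s7=1 s8=1 s2=0 s3=1 s4=1 s6=1 clk=0
  Δ1: clk:0→1
  Δ2: s6:1→0
  Δ3: s9:1→0, s8:1→0, s3:1→0
  Δ4: s5:0→1
  Δ5: s7:1→0
  (5Δ to stable)
t=3 Δ0: s5=1 s9=0 s7=0 s8=0 s2=0 s3=0 s4=1 s6=0 clk=1
  Δ1: clk:1→0
  (1Δ to stable)
t=4 Δ0: s5=1 s9=0 s7=0 s8=0 s2=0 s3=0 s4=1 s6=0 clk=0
  Δ1: clk:0→1
  Δ2: s6:0→1
  Δ3: s3:0→1
  Δ4: s9:0→1
  Δ5: s8:0→1
  Δ6: s5:1→0
  Δ7: s7:0→1
  (7Δ to stable)
t=5 Δ0: s5=0 s9=1 s7=1 s8=1 s2=0 s3=1 s4=1 s6=1 clk=1
  Δ1: clk:1→0
  (1Δ to stable)
t=6 Δ0: s5=0 s9=1 s7=1 s8=1 s2=0 s3=1 s4=1 s6=1 clk=0
  Δ1: clk:0→1
  Δ2: s6:1→0
  Δ3: s9:1→0, s8:1→0, s3:1→0
  Δ4: s5:0→1
  Δ5: s7:1→0
  (5Δ to stable)
t=7 Δ0: s5=1 s9=0 s7=0 s8=0 s2=0 s3=0 s4=1 s6=0 clk=1
  Δ1: clk:1→0
  (1Δ to stable)
t=8 Δ0: s5=1 s9=0 s7=0 s8=0 s2=0 s3=0 s4=1 s6=0 clk=0
  Δ1: clk:0→1
  Δ2: s6:0→1
  Δ3: s3:0→1
  Δ4: s9:0→1
  Δ5: s8:0→1
  Δ6: s5:1→0
  Δ7: s7:0→1
  (7Δ to stable)
t=9 Δ0: s5=0 s9=1 s7=1 s8=1 s2=0 s3=1 s4=1 s6=1 clk=1
  Δ1: clk:1→0
  (1Δ to stable)
t=10 Δ0: s5=0 s9=1 s7=1 s8=1 s2=0 s3=1 s4=1 s6=1 clk=0
  Δ1: clk:0→1
  Δ2: s6:1→0
  Δ3: s9:1→0, s8:1→0, s3:1→0
  Δ4: s5:0→1
  Δ5: s7:1→0
  (5Δ to stable)
t=11 Δ0: s5=1 s9=0 s7=0 s8=0 s2=0 s3=0 s4=1 s6=0 clk=1
  Δ1: clk:1→0
  (1Δ to stable)
t=12 Δ0: s5=1 s9=0 s7=0 s8=0 s2=0 s3=0 s4=1 s6=0 clk=0
  Δ1: clk:0→1
  Δ2: s6:0→1
  Δ3: s3:0→1
  Δ4: s9:0→1
  Δ5: s8:0→1
  Δ6: s5:1→0
  Δ7: s7:0→1
  (7Δ to stable)
t=13 Δ0: s5=0 s9=1 s7=1 s8=1 s2=0 s3=1 s4=1 s6=1 clk=1
  Δ1: clk:1→0
  (1Δ to stable)
t=14 Δ0: s5=0 s9=1 s7=1 s8=1 s2=0 s3=1 s4=1 s6=1 clk=0
  Δ1: clk:0→1
  Δ2: s6:1→0
  Δ3: s9:1→0, s8:1→0, s3:1→0
  Δ4: s5:0→1
  Δ5: s7:1→0
  (5Δ to stable)
t=15 Δ0: s5=1 s9=0 s7=0 s8=0 s2=0 s3=0 s4=1 s6=0 clk=1
  Δ1: clk:1→0
  (1Δ to stable)
t=16 Δ0: s5=1 s9=0 s7=0 s8=0 s2=0 s3=0 s4=1 s6=0 clk=0
  Δ1: clk:0→1
  Δ2: s6:0→1
  Δ3: s3:0→1
  Δ4: s9:0→1
  Δ5: s8:0→1
  Δ6: s5:1→0
  Δ7: s7:0→1
  (7Δ to stable)
t=17 Δ0: s5=0 s9=1 s7=1 s8=1 s2=0 s3=1 s4=1 s6=1 clk=1
  Δ1: clk:1→0
  (1Δ to stable)

7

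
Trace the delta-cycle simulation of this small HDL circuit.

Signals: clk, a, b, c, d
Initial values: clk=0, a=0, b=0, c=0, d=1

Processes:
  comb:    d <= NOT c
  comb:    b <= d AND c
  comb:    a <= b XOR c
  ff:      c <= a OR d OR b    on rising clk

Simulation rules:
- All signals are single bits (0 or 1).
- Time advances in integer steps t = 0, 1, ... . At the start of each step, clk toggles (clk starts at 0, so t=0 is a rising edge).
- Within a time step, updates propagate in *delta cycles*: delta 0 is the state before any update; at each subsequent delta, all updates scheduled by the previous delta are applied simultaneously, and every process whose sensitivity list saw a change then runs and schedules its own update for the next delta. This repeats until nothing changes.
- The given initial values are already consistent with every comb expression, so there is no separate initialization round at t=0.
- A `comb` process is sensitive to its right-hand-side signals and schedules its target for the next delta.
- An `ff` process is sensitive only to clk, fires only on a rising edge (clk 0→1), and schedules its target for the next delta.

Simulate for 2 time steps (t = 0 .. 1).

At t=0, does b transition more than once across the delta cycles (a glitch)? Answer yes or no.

[bits: b,d,clk,c,a]
t=0: Δ0=01000 Δ1=01100 Δ2=01110 Δ3=10111 Δ4=00110 Δ5=00111 | 5Δ
t=1: Δ0=00111 Δ1=00011 | 1Δ

yes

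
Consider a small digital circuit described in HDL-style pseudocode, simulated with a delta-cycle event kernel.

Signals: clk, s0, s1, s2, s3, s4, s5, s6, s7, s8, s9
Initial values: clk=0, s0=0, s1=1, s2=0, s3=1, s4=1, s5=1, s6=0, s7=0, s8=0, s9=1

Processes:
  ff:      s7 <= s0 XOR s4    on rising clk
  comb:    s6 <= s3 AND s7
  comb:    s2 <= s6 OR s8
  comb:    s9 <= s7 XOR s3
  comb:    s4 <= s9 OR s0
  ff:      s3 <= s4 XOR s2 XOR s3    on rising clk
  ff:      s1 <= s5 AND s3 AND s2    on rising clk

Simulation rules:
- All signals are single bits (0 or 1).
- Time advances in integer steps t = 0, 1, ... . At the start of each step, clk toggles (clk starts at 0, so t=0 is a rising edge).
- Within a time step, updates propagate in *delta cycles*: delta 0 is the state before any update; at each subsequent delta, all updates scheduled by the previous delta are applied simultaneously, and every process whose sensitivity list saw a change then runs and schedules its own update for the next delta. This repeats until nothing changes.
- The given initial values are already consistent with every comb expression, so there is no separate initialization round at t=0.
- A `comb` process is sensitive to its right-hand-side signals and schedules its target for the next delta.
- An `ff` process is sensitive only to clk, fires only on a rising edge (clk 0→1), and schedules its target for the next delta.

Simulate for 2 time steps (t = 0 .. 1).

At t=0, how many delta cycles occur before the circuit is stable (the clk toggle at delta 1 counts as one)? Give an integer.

2

t=0 Δ0: s0=0 s5=1 s4=1 s1=1 s7=0 s6=0 s2=0 s8=0 clk=0 s9=1 s3=1
  Δ1: clk:0→1
  Δ2: s1:1→0, s7:0→1, s3:1→0
  (2Δ to stable)
t=1 Δ0: s0=0 s5=1 s4=1 s1=0 s7=1 s6=0 s2=0 s8=0 clk=1 s9=1 s3=0
  Δ1: clk:1→0
  (1Δ to stable)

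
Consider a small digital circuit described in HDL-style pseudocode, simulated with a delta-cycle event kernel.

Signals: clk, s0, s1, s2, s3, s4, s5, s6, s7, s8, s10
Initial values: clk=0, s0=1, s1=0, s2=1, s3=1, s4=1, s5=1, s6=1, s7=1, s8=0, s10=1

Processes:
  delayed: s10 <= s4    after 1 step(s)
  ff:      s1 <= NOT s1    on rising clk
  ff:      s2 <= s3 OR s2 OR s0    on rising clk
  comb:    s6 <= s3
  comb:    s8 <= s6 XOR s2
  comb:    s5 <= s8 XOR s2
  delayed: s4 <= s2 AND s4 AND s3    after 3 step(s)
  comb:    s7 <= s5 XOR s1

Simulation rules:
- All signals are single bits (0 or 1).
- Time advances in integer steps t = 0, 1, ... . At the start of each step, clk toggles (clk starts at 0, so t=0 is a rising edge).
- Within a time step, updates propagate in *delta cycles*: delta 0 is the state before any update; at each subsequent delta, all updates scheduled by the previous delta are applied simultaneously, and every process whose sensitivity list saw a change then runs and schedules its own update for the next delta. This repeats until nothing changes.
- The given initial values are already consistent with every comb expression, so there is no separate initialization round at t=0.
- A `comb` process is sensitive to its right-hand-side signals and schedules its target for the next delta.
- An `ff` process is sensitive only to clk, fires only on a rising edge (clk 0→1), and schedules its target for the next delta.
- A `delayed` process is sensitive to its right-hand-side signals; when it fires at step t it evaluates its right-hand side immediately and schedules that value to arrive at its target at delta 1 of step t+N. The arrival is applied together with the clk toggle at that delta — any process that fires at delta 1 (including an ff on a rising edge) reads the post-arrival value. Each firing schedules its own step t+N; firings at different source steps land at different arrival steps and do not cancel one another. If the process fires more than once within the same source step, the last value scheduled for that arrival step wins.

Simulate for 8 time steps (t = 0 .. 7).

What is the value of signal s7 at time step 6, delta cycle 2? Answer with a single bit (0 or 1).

t=0 Δ0: s6=1 s0=1 s10=1 s4=1 s3=1 clk=0 s2=1 s5=1 s7=1 s8=0 s1=0
  Δ1: clk:0→1
  Δ2: s1:0→1
  Δ3: s7:1→0
  (3Δ to stable)
t=1 Δ0: s6=1 s0=1 s10=1 s4=1 s3=1 clk=1 s2=1 s5=1 s7=0 s8=0 s1=1
  Δ1: clk:1→0
  (1Δ to stable)
t=2 Δ0: s6=1 s0=1 s10=1 s4=1 s3=1 clk=0 s2=1 s5=1 s7=0 s8=0 s1=1
  Δ1: clk:0→1
  Δ2: s1:1→0
  Δ3: s7:0→1
  (3Δ to stable)
t=3 Δ0: s6=1 s0=1 s10=1 s4=1 s3=1 clk=1 s2=1 s5=1 s7=1 s8=0 s1=0
  Δ1: clk:1→0
  (1Δ to stable)
t=4 Δ0: s6=1 s0=1 s10=1 s4=1 s3=1 clk=0 s2=1 s5=1 s7=1 s8=0 s1=0
  Δ1: clk:0→1
  Δ2: s1:0→1
  Δ3: s7:1→0
  (3Δ to stable)
t=5 Δ0: s6=1 s0=1 s10=1 s4=1 s3=1 clk=1 s2=1 s5=1 s7=0 s8=0 s1=1
  Δ1: clk:1→0
  (1Δ to stable)
t=6 Δ0: s6=1 s0=1 s10=1 s4=1 s3=1 clk=0 s2=1 s5=1 s7=0 s8=0 s1=1
  Δ1: clk:0→1
  Δ2: s1:1→0
  Δ3: s7:0→1
  (3Δ to stable)
t=7 Δ0: s6=1 s0=1 s10=1 s4=1 s3=1 clk=1 s2=1 s5=1 s7=1 s8=0 s1=0
  Δ1: clk:1→0
  (1Δ to stable)

0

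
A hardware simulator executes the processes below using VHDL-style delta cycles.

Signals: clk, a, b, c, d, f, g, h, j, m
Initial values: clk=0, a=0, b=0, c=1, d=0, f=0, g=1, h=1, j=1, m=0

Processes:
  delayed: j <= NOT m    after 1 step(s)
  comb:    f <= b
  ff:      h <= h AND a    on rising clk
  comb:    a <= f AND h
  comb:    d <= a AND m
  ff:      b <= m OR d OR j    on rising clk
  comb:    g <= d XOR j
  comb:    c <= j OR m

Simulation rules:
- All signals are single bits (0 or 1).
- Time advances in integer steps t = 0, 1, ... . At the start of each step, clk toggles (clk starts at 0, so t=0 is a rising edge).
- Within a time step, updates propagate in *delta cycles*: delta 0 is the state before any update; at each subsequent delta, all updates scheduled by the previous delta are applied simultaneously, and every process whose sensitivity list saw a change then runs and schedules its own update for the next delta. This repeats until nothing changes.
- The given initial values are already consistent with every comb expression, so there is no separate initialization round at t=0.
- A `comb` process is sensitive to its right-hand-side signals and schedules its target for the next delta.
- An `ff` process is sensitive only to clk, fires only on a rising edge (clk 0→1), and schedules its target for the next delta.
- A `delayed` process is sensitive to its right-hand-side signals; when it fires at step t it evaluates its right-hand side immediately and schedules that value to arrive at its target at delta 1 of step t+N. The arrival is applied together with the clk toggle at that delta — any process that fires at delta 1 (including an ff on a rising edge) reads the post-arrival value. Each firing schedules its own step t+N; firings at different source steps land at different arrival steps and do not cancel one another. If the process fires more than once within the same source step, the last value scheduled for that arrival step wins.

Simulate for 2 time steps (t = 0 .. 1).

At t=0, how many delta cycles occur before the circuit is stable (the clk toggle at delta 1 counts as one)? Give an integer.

3

[bits: clk,j,g,m,a,f,c,b,d,h]
t=0: Δ0=0110001001 Δ1=1110001001 Δ2=1110001100 Δ3=1110011100 | 3Δ
t=1: Δ0=1110011100 Δ1=0110011100 | 1Δ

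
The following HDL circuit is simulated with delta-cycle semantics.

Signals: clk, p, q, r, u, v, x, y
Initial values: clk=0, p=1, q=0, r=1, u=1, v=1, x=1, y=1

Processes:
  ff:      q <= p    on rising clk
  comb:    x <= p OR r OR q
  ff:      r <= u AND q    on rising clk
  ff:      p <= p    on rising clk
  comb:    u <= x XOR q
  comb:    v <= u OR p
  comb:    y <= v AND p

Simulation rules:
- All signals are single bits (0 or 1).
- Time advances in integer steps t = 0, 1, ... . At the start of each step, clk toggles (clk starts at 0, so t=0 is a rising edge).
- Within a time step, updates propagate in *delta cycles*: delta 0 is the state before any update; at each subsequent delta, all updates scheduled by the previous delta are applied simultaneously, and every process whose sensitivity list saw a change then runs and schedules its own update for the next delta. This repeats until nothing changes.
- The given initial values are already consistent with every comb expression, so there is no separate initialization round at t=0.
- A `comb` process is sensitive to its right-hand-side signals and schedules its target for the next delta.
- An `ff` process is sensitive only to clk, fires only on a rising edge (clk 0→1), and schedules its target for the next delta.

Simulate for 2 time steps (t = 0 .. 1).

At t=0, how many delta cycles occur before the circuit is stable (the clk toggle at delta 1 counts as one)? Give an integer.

3

[bits: y,clk,p,v,u,q,x,r]
t=0: Δ0=10111011 Δ1=11111011 Δ2=11111110 Δ3=11110110 | 3Δ
t=1: Δ0=11110110 Δ1=10110110 | 1Δ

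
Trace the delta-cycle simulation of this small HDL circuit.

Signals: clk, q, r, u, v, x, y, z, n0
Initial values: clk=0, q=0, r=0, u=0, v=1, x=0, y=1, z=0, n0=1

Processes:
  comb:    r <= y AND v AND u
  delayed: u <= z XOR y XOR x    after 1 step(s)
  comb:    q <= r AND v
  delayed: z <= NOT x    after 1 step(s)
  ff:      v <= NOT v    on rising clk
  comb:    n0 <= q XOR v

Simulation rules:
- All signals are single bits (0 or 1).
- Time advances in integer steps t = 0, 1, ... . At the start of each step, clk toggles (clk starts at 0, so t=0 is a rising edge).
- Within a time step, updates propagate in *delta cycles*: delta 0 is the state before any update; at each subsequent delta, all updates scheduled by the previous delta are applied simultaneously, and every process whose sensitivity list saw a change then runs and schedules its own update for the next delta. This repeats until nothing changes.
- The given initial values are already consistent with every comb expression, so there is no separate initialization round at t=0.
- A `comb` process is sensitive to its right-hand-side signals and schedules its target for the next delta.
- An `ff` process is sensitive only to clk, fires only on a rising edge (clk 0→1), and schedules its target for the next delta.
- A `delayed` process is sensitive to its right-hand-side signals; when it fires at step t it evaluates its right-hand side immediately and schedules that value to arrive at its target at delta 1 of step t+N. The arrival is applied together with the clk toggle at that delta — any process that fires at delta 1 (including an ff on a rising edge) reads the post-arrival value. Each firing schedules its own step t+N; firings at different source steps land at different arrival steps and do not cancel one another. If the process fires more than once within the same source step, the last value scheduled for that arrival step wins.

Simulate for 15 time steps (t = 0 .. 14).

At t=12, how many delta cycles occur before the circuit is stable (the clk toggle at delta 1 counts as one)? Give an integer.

3

t=0 Δ0: q=0 clk=0 x=0 r=0 y=1 v=1 n0=1 z=0 u=0
  Δ1: clk:0→1
  Δ2: v:1→0
  Δ3: n0:1→0
  (3Δ to stable)
t=1 Δ0: q=0 clk=1 x=0 r=0 y=1 v=0 n0=0 z=0 u=0
  Δ1: clk:1→0
  (1Δ to stable)
t=2 Δ0: q=0 clk=0 x=0 r=0 y=1 v=0 n0=0 z=0 u=0
  Δ1: clk:0→1
  Δ2: v:0→1
  Δ3: n0:0→1
  (3Δ to stable)
t=3 Δ0: q=0 clk=1 x=0 r=0 y=1 v=1 n0=1 z=0 u=0
  Δ1: clk:1→0
  (1Δ to stable)
t=4 Δ0: q=0 clk=0 x=0 r=0 y=1 v=1 n0=1 z=0 u=0
  Δ1: clk:0→1
  Δ2: v:1→0
  Δ3: n0:1→0
  (3Δ to stable)
t=5 Δ0: q=0 clk=1 x=0 r=0 y=1 v=0 n0=0 z=0 u=0
  Δ1: clk:1→0
  (1Δ to stable)
t=6 Δ0: q=0 clk=0 x=0 r=0 y=1 v=0 n0=0 z=0 u=0
  Δ1: clk:0→1
  Δ2: v:0→1
  Δ3: n0:0→1
  (3Δ to stable)
t=7 Δ0: q=0 clk=1 x=0 r=0 y=1 v=1 n0=1 z=0 u=0
  Δ1: clk:1→0
  (1Δ to stable)
t=8 Δ0: q=0 clk=0 x=0 r=0 y=1 v=1 n0=1 z=0 u=0
  Δ1: clk:0→1
  Δ2: v:1→0
  Δ3: n0:1→0
  (3Δ to stable)
t=9 Δ0: q=0 clk=1 x=0 r=0 y=1 v=0 n0=0 z=0 u=0
  Δ1: clk:1→0
  (1Δ to stable)
t=10 Δ0: q=0 clk=0 x=0 r=0 y=1 v=0 n0=0 z=0 u=0
  Δ1: clk:0→1
  Δ2: v:0→1
  Δ3: n0:0→1
  (3Δ to stable)
t=11 Δ0: q=0 clk=1 x=0 r=0 y=1 v=1 n0=1 z=0 u=0
  Δ1: clk:1→0
  (1Δ to stable)
t=12 Δ0: q=0 clk=0 x=0 r=0 y=1 v=1 n0=1 z=0 u=0
  Δ1: clk:0→1
  Δ2: v:1→0
  Δ3: n0:1→0
  (3Δ to stable)
t=13 Δ0: q=0 clk=1 x=0 r=0 y=1 v=0 n0=0 z=0 u=0
  Δ1: clk:1→0
  (1Δ to stable)
t=14 Δ0: q=0 clk=0 x=0 r=0 y=1 v=0 n0=0 z=0 u=0
  Δ1: clk:0→1
  Δ2: v:0→1
  Δ3: n0:0→1
  (3Δ to stable)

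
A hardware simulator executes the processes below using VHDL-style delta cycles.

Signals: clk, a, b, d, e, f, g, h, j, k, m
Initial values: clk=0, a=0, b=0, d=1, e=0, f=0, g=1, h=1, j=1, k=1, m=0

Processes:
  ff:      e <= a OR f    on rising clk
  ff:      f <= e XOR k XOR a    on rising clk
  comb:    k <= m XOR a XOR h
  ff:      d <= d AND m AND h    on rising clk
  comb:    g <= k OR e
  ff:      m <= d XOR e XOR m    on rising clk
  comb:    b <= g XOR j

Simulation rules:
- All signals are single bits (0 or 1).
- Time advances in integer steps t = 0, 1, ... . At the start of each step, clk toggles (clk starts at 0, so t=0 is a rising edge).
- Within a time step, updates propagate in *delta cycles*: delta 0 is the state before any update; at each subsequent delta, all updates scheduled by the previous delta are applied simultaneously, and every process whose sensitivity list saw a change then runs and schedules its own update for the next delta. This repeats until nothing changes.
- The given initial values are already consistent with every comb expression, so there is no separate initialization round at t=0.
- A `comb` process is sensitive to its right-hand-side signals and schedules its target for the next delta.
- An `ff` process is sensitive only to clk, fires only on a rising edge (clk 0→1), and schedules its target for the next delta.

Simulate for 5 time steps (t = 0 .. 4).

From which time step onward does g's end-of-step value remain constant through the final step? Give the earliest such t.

2

[bits: j,clk,e,h,f,b,m,g,a,d,k]
t=0: Δ0=10010001011 Δ1=11010001011 Δ2=11011011001 Δ3=11011011000 Δ4=11011010000 Δ5=11011110000 | 5Δ
t=1: Δ0=11011110000 Δ1=10011110000 | 1Δ
t=2: Δ0=10011110000 Δ1=11011110000 Δ2=11110110000 Δ3=11110111000 Δ4=11110011000 | 4Δ
t=3: Δ0=11110011000 Δ1=10110011000 | 1Δ
t=4: Δ0=10110011000 Δ1=11110011000 Δ2=11011001000 Δ3=11011000001 Δ4=11011101001 Δ5=11011001001 | 5Δ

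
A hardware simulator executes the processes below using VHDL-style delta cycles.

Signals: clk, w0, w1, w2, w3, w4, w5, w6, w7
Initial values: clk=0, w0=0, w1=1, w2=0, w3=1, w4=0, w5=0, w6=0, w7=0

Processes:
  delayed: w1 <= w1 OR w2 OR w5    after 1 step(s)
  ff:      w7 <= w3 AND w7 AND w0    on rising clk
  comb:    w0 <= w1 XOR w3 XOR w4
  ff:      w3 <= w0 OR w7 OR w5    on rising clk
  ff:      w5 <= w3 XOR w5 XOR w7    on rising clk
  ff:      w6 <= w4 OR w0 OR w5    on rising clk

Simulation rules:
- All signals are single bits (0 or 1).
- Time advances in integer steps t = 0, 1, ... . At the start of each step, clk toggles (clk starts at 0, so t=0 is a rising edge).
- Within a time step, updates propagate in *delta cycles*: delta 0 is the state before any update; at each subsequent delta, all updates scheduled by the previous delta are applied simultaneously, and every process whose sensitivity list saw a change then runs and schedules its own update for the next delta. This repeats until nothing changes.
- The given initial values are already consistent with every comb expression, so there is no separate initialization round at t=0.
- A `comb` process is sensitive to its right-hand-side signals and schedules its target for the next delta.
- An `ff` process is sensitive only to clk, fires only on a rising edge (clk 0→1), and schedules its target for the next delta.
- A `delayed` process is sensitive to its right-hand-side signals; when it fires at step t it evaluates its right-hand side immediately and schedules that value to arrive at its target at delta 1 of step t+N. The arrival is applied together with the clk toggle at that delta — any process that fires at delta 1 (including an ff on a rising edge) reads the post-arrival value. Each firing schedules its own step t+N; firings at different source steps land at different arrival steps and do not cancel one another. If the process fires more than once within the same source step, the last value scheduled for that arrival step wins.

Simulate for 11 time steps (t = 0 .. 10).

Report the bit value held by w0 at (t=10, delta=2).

t=0 Δ0: w0=0 w4=0 w6=0 w7=0 w3=1 w2=0 w5=0 w1=1 clk=0
  Δ1: clk:0→1
  Δ2: w3:1→0, w5:0→1
  Δ3: w0:0→1
  (3Δ to stable)
t=1 Δ0: w0=1 w4=0 w6=0 w7=0 w3=0 w2=0 w5=1 w1=1 clk=1
  Δ1: clk:1→0
  (1Δ to stable)
t=2 Δ0: w0=1 w4=0 w6=0 w7=0 w3=0 w2=0 w5=1 w1=1 clk=0
  Δ1: clk:0→1
  Δ2: w6:0→1, w3:0→1
  Δ3: w0:1→0
  (3Δ to stable)
t=3 Δ0: w0=0 w4=0 w6=1 w7=0 w3=1 w2=0 w5=1 w1=1 clk=1
  Δ1: clk:1→0
  (1Δ to stable)
t=4 Δ0: w0=0 w4=0 w6=1 w7=0 w3=1 w2=0 w5=1 w1=1 clk=0
  Δ1: clk:0→1
  Δ2: w5:1→0
  (2Δ to stable)
t=5 Δ0: w0=0 w4=0 w6=1 w7=0 w3=1 w2=0 w5=0 w1=1 clk=1
  Δ1: clk:1→0
  (1Δ to stable)
t=6 Δ0: w0=0 w4=0 w6=1 w7=0 w3=1 w2=0 w5=0 w1=1 clk=0
  Δ1: clk:0→1
  Δ2: w6:1→0, w3:1→0, w5:0→1
  Δ3: w0:0→1
  (3Δ to stable)
t=7 Δ0: w0=1 w4=0 w6=0 w7=0 w3=0 w2=0 w5=1 w1=1 clk=1
  Δ1: clk:1→0
  (1Δ to stable)
t=8 Δ0: w0=1 w4=0 w6=0 w7=0 w3=0 w2=0 w5=1 w1=1 clk=0
  Δ1: clk:0→1
  Δ2: w6:0→1, w3:0→1
  Δ3: w0:1→0
  (3Δ to stable)
t=9 Δ0: w0=0 w4=0 w6=1 w7=0 w3=1 w2=0 w5=1 w1=1 clk=1
  Δ1: clk:1→0
  (1Δ to stable)
t=10 Δ0: w0=0 w4=0 w6=1 w7=0 w3=1 w2=0 w5=1 w1=1 clk=0
  Δ1: clk:0→1
  Δ2: w5:1→0
  (2Δ to stable)

0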